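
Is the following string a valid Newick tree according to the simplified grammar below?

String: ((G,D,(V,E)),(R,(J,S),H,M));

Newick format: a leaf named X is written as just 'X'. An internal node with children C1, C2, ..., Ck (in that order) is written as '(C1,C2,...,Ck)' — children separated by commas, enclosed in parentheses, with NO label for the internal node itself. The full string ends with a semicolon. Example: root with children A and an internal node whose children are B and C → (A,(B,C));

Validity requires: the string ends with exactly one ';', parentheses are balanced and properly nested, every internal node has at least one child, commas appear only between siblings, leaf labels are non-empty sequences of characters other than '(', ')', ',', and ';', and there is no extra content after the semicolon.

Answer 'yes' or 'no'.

Answer: yes

Derivation:
Input: ((G,D,(V,E)),(R,(J,S),H,M));
Paren balance: 5 '(' vs 5 ')' OK
Ends with single ';': True
Full parse: OK
Valid: True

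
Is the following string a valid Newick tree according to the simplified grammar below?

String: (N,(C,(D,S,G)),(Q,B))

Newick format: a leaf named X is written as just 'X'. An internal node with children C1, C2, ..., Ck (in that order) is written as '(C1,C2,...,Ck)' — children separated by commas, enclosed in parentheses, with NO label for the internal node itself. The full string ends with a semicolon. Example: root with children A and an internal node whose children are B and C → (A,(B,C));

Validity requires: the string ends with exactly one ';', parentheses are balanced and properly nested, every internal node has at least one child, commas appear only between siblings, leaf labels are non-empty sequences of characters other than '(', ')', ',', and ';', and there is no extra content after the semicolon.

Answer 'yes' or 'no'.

Answer: no

Derivation:
Input: (N,(C,(D,S,G)),(Q,B))
Paren balance: 4 '(' vs 4 ')' OK
Ends with single ';': False
Full parse: FAILS (must end with ;)
Valid: False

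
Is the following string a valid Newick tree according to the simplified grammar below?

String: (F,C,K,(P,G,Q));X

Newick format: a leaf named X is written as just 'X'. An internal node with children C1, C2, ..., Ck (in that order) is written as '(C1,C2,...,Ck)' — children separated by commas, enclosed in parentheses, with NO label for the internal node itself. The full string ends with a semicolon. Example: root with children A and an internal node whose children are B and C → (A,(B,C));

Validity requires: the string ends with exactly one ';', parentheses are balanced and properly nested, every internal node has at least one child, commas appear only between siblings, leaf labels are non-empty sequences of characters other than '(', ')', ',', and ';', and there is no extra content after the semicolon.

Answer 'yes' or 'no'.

Input: (F,C,K,(P,G,Q));X
Paren balance: 2 '(' vs 2 ')' OK
Ends with single ';': False
Full parse: FAILS (must end with ;)
Valid: False

Answer: no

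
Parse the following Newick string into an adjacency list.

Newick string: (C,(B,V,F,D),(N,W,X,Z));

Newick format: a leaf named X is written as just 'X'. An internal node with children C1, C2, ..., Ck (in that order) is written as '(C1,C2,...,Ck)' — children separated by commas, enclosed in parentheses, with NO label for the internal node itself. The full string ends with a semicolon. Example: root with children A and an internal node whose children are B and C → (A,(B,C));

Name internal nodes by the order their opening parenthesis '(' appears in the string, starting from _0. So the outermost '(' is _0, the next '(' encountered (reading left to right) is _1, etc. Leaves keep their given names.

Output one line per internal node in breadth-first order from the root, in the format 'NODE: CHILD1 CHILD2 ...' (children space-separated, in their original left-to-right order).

Answer: _0: C _1 _2
_1: B V F D
_2: N W X Z

Derivation:
Input: (C,(B,V,F,D),(N,W,X,Z));
Scanning left-to-right, naming '(' by encounter order:
  pos 0: '(' -> open internal node _0 (depth 1)
  pos 3: '(' -> open internal node _1 (depth 2)
  pos 11: ')' -> close internal node _1 (now at depth 1)
  pos 13: '(' -> open internal node _2 (depth 2)
  pos 21: ')' -> close internal node _2 (now at depth 1)
  pos 22: ')' -> close internal node _0 (now at depth 0)
Total internal nodes: 3
BFS adjacency from root:
  _0: C _1 _2
  _1: B V F D
  _2: N W X Z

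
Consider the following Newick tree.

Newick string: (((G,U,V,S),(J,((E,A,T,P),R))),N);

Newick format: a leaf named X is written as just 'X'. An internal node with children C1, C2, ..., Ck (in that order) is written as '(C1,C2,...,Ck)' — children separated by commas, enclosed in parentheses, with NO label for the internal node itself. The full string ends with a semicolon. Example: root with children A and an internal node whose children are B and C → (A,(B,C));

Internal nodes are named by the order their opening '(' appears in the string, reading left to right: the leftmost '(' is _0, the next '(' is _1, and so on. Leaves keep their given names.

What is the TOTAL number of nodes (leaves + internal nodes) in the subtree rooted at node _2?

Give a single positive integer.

Answer: 5

Derivation:
Newick: (((G,U,V,S),(J,((E,A,T,P),R))),N);
Locate _2: it is the '(' at position 2 (the 3rd '(' reading left to right).
Query: subtree rooted at _2
_2: subtree_size = 1 + 4
  G: subtree_size = 1 + 0
  U: subtree_size = 1 + 0
  V: subtree_size = 1 + 0
  S: subtree_size = 1 + 0
Total subtree size of _2: 5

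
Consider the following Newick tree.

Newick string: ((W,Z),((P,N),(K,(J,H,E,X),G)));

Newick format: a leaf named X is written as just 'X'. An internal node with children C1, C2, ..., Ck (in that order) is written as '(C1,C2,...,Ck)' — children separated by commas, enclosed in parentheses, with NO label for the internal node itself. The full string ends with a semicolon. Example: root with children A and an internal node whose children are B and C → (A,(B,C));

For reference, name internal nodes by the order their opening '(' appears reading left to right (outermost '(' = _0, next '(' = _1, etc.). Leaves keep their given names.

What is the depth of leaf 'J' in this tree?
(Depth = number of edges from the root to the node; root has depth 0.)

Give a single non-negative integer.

Answer: 4

Derivation:
Newick: ((W,Z),((P,N),(K,(J,H,E,X),G)));
Naming internals by '(' encounter order: outermost '(' = _0, next = _1, ...
Query node: J
Path from root: _0 -> _2 -> _4 -> _5 -> J
Depth of J: 4 (number of edges from root)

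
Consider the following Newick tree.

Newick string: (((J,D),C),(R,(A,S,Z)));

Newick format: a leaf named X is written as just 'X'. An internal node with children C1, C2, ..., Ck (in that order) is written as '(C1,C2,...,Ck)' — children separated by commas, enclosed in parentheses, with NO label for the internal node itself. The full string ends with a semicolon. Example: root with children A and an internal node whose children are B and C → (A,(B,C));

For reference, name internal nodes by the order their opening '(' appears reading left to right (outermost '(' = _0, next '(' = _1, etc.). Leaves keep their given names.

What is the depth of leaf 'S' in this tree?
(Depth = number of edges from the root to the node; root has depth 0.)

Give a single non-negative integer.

Answer: 3

Derivation:
Newick: (((J,D),C),(R,(A,S,Z)));
Naming internals by '(' encounter order: outermost '(' = _0, next = _1, ...
Query node: S
Path from root: _0 -> _3 -> _4 -> S
Depth of S: 3 (number of edges from root)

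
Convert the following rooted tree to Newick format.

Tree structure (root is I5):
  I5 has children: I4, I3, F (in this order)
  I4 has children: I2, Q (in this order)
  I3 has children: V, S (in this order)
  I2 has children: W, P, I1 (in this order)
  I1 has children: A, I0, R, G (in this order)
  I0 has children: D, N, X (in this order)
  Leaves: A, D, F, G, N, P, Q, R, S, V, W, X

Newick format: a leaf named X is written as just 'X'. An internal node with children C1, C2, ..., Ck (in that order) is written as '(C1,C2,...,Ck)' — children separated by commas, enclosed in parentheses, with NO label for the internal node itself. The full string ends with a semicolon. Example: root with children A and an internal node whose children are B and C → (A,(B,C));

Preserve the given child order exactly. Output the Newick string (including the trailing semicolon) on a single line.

internal I5 with children ['I4', 'I3', 'F']
  internal I4 with children ['I2', 'Q']
    internal I2 with children ['W', 'P', 'I1']
      leaf 'W' → 'W'
      leaf 'P' → 'P'
      internal I1 with children ['A', 'I0', 'R', 'G']
        leaf 'A' → 'A'
        internal I0 with children ['D', 'N', 'X']
          leaf 'D' → 'D'
          leaf 'N' → 'N'
          leaf 'X' → 'X'
        → '(D,N,X)'
        leaf 'R' → 'R'
        leaf 'G' → 'G'
      → '(A,(D,N,X),R,G)'
    → '(W,P,(A,(D,N,X),R,G))'
    leaf 'Q' → 'Q'
  → '((W,P,(A,(D,N,X),R,G)),Q)'
  internal I3 with children ['V', 'S']
    leaf 'V' → 'V'
    leaf 'S' → 'S'
  → '(V,S)'
  leaf 'F' → 'F'
→ '(((W,P,(A,(D,N,X),R,G)),Q),(V,S),F)'
Final: (((W,P,(A,(D,N,X),R,G)),Q),(V,S),F);

Answer: (((W,P,(A,(D,N,X),R,G)),Q),(V,S),F);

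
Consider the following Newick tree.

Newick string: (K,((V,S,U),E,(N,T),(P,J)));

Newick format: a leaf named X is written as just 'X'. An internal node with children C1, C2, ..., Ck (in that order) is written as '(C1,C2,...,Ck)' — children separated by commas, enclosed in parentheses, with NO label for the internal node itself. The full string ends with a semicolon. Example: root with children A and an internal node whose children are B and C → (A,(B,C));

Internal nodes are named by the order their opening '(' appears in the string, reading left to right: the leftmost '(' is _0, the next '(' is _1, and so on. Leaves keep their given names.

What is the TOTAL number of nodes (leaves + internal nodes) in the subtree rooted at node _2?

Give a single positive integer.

Newick: (K,((V,S,U),E,(N,T),(P,J)));
Locate _2: it is the '(' at position 4 (the 3rd '(' reading left to right).
Query: subtree rooted at _2
_2: subtree_size = 1 + 3
  V: subtree_size = 1 + 0
  S: subtree_size = 1 + 0
  U: subtree_size = 1 + 0
Total subtree size of _2: 4

Answer: 4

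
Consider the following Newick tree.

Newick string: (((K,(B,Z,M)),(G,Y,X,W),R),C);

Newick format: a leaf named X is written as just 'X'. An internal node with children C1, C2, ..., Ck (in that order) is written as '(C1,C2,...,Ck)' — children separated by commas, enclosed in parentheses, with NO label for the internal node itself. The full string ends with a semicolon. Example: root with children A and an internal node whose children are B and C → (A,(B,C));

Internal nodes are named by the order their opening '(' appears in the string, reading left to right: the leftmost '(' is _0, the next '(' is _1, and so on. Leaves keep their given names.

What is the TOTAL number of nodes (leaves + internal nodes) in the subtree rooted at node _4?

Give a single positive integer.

Answer: 5

Derivation:
Newick: (((K,(B,Z,M)),(G,Y,X,W),R),C);
Locate _4: it is the '(' at position 14 (the 5th '(' reading left to right).
Query: subtree rooted at _4
_4: subtree_size = 1 + 4
  G: subtree_size = 1 + 0
  Y: subtree_size = 1 + 0
  X: subtree_size = 1 + 0
  W: subtree_size = 1 + 0
Total subtree size of _4: 5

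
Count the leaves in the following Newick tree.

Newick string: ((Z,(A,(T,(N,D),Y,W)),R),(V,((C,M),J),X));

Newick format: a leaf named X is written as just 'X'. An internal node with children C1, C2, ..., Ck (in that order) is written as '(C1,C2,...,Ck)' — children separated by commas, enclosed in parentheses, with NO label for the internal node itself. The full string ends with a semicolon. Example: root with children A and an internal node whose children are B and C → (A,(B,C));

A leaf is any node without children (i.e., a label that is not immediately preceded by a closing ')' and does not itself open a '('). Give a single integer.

Answer: 13

Derivation:
Newick: ((Z,(A,(T,(N,D),Y,W)),R),(V,((C,M),J),X));
Scan left-to-right; a leaf is any maximal label run not followed by '(':
  pos 2: leaf 'Z' → count = 1
  pos 5: leaf 'A' → count = 2
  pos 8: leaf 'T' → count = 3
  pos 11: leaf 'N' → count = 4
  pos 13: leaf 'D' → count = 5
  pos 16: leaf 'Y' → count = 6
  pos 18: leaf 'W' → count = 7
  pos 22: leaf 'R' → count = 8
  pos 26: leaf 'V' → count = 9
  pos 30: leaf 'C' → count = 10
  pos 32: leaf 'M' → count = 11
  pos 35: leaf 'J' → count = 12
  pos 38: leaf 'X' → count = 13
Total leaves: 13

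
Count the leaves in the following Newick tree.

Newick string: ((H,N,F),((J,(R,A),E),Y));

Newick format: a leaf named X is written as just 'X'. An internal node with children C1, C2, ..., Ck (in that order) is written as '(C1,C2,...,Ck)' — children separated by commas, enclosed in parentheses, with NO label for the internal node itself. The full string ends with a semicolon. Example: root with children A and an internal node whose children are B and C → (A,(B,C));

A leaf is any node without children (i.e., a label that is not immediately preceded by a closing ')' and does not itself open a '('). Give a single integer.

Newick: ((H,N,F),((J,(R,A),E),Y));
Scan left-to-right; a leaf is any maximal label run not followed by '(':
  pos 2: leaf 'H' → count = 1
  pos 4: leaf 'N' → count = 2
  pos 6: leaf 'F' → count = 3
  pos 11: leaf 'J' → count = 4
  pos 14: leaf 'R' → count = 5
  pos 16: leaf 'A' → count = 6
  pos 19: leaf 'E' → count = 7
  pos 22: leaf 'Y' → count = 8
Total leaves: 8

Answer: 8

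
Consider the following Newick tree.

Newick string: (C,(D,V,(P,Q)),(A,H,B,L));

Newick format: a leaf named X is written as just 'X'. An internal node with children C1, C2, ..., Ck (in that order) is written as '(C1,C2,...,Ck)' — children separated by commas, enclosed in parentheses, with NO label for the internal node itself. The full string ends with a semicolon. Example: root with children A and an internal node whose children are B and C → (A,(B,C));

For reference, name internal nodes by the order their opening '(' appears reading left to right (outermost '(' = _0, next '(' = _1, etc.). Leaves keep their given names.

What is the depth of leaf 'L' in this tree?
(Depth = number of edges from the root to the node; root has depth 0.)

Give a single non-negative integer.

Newick: (C,(D,V,(P,Q)),(A,H,B,L));
Naming internals by '(' encounter order: outermost '(' = _0, next = _1, ...
Query node: L
Path from root: _0 -> _3 -> L
Depth of L: 2 (number of edges from root)

Answer: 2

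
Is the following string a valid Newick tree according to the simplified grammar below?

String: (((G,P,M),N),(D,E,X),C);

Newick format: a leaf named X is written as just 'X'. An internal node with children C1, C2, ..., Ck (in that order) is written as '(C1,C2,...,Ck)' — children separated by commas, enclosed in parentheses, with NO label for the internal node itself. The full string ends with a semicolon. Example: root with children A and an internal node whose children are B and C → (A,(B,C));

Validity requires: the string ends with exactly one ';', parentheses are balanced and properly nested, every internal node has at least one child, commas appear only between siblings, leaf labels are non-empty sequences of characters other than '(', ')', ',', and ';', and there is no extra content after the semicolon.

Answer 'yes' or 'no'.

Input: (((G,P,M),N),(D,E,X),C);
Paren balance: 4 '(' vs 4 ')' OK
Ends with single ';': True
Full parse: OK
Valid: True

Answer: yes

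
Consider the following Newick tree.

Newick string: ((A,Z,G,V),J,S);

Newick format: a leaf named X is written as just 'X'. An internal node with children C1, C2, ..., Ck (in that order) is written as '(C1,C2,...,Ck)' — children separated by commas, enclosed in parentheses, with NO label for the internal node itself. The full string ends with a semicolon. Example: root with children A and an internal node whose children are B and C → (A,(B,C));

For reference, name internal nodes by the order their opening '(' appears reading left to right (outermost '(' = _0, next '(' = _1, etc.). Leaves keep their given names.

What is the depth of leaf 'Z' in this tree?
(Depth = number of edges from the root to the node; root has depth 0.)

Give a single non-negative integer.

Answer: 2

Derivation:
Newick: ((A,Z,G,V),J,S);
Naming internals by '(' encounter order: outermost '(' = _0, next = _1, ...
Query node: Z
Path from root: _0 -> _1 -> Z
Depth of Z: 2 (number of edges from root)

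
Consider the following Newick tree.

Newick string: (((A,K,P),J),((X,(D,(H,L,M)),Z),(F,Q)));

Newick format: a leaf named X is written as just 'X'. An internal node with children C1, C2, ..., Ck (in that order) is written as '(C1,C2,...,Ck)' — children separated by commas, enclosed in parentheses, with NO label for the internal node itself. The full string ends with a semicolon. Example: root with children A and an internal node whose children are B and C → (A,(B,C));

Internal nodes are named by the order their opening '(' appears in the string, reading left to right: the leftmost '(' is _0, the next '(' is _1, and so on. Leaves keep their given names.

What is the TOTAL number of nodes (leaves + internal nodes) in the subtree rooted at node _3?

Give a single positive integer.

Newick: (((A,K,P),J),((X,(D,(H,L,M)),Z),(F,Q)));
Locate _3: it is the '(' at position 13 (the 4th '(' reading left to right).
Query: subtree rooted at _3
_3: subtree_size = 1 + 12
  _4: subtree_size = 1 + 8
    X: subtree_size = 1 + 0
    _5: subtree_size = 1 + 5
      D: subtree_size = 1 + 0
      _6: subtree_size = 1 + 3
        H: subtree_size = 1 + 0
        L: subtree_size = 1 + 0
        M: subtree_size = 1 + 0
    Z: subtree_size = 1 + 0
  _7: subtree_size = 1 + 2
    F: subtree_size = 1 + 0
    Q: subtree_size = 1 + 0
Total subtree size of _3: 13

Answer: 13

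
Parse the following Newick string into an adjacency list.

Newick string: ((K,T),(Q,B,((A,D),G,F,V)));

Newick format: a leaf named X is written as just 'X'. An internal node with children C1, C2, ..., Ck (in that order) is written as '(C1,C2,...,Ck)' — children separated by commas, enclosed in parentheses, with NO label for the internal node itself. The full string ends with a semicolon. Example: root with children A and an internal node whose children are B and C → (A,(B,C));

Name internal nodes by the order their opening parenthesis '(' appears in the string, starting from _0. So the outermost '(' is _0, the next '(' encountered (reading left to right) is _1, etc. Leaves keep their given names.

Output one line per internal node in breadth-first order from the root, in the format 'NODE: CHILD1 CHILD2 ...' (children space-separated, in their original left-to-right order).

Answer: _0: _1 _2
_1: K T
_2: Q B _3
_3: _4 G F V
_4: A D

Derivation:
Input: ((K,T),(Q,B,((A,D),G,F,V)));
Scanning left-to-right, naming '(' by encounter order:
  pos 0: '(' -> open internal node _0 (depth 1)
  pos 1: '(' -> open internal node _1 (depth 2)
  pos 5: ')' -> close internal node _1 (now at depth 1)
  pos 7: '(' -> open internal node _2 (depth 2)
  pos 12: '(' -> open internal node _3 (depth 3)
  pos 13: '(' -> open internal node _4 (depth 4)
  pos 17: ')' -> close internal node _4 (now at depth 3)
  pos 24: ')' -> close internal node _3 (now at depth 2)
  pos 25: ')' -> close internal node _2 (now at depth 1)
  pos 26: ')' -> close internal node _0 (now at depth 0)
Total internal nodes: 5
BFS adjacency from root:
  _0: _1 _2
  _1: K T
  _2: Q B _3
  _3: _4 G F V
  _4: A D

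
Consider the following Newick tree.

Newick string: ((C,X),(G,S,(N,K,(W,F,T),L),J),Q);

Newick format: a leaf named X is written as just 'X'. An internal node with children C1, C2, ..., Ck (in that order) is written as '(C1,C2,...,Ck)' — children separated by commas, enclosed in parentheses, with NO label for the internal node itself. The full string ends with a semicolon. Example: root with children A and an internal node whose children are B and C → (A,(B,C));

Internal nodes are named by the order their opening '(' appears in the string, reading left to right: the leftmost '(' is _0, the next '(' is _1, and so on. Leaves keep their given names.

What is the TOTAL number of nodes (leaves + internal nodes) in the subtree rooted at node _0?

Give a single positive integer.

Newick: ((C,X),(G,S,(N,K,(W,F,T),L),J),Q);
Locate _0: it is the '(' at position 0 (the 1st '(' reading left to right).
Query: subtree rooted at _0
_0: subtree_size = 1 + 16
  _1: subtree_size = 1 + 2
    C: subtree_size = 1 + 0
    X: subtree_size = 1 + 0
  _2: subtree_size = 1 + 11
    G: subtree_size = 1 + 0
    S: subtree_size = 1 + 0
    _3: subtree_size = 1 + 7
      N: subtree_size = 1 + 0
      K: subtree_size = 1 + 0
      _4: subtree_size = 1 + 3
        W: subtree_size = 1 + 0
        F: subtree_size = 1 + 0
        T: subtree_size = 1 + 0
      L: subtree_size = 1 + 0
    J: subtree_size = 1 + 0
  Q: subtree_size = 1 + 0
Total subtree size of _0: 17

Answer: 17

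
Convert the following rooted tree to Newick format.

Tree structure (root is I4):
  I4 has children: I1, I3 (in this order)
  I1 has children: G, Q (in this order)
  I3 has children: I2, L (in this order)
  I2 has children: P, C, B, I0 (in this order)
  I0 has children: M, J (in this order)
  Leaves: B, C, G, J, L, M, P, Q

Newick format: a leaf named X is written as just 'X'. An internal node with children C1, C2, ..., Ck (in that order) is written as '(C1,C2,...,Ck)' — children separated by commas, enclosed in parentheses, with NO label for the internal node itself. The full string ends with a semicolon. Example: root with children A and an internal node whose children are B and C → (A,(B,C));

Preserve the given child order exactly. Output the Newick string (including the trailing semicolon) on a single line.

internal I4 with children ['I1', 'I3']
  internal I1 with children ['G', 'Q']
    leaf 'G' → 'G'
    leaf 'Q' → 'Q'
  → '(G,Q)'
  internal I3 with children ['I2', 'L']
    internal I2 with children ['P', 'C', 'B', 'I0']
      leaf 'P' → 'P'
      leaf 'C' → 'C'
      leaf 'B' → 'B'
      internal I0 with children ['M', 'J']
        leaf 'M' → 'M'
        leaf 'J' → 'J'
      → '(M,J)'
    → '(P,C,B,(M,J))'
    leaf 'L' → 'L'
  → '((P,C,B,(M,J)),L)'
→ '((G,Q),((P,C,B,(M,J)),L))'
Final: ((G,Q),((P,C,B,(M,J)),L));

Answer: ((G,Q),((P,C,B,(M,J)),L));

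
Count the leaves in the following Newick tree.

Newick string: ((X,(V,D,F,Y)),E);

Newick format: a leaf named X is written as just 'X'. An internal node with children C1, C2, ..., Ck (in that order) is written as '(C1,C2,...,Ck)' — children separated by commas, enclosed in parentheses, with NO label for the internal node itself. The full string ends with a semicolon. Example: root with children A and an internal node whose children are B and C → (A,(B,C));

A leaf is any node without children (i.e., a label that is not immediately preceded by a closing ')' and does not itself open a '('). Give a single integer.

Newick: ((X,(V,D,F,Y)),E);
Scan left-to-right; a leaf is any maximal label run not followed by '(':
  pos 2: leaf 'X' → count = 1
  pos 5: leaf 'V' → count = 2
  pos 7: leaf 'D' → count = 3
  pos 9: leaf 'F' → count = 4
  pos 11: leaf 'Y' → count = 5
  pos 15: leaf 'E' → count = 6
Total leaves: 6

Answer: 6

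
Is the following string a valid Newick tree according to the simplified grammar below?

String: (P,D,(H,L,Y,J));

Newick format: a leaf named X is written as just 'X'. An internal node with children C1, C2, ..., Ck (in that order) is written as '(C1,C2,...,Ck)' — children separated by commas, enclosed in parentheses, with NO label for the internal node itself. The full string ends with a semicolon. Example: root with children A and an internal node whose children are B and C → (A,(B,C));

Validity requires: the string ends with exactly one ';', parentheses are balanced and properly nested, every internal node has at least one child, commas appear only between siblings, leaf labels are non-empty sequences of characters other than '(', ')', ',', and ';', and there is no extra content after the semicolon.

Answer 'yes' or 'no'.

Input: (P,D,(H,L,Y,J));
Paren balance: 2 '(' vs 2 ')' OK
Ends with single ';': True
Full parse: OK
Valid: True

Answer: yes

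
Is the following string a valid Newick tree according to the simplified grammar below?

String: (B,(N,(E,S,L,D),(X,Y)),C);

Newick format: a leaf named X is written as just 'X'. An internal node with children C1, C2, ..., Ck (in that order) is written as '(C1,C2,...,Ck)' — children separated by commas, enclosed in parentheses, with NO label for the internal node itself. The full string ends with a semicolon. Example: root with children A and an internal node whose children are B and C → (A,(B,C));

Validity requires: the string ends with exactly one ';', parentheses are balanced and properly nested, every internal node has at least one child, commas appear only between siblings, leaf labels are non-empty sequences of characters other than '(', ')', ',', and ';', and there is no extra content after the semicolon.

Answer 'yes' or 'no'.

Input: (B,(N,(E,S,L,D),(X,Y)),C);
Paren balance: 4 '(' vs 4 ')' OK
Ends with single ';': True
Full parse: OK
Valid: True

Answer: yes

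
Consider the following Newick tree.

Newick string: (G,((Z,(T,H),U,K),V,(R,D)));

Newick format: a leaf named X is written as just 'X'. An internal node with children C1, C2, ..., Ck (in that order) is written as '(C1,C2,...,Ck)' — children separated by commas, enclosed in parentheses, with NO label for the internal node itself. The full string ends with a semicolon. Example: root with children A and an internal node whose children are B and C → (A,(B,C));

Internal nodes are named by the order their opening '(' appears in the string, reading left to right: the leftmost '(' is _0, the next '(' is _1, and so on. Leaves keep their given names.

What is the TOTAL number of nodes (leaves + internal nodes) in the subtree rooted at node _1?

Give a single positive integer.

Answer: 12

Derivation:
Newick: (G,((Z,(T,H),U,K),V,(R,D)));
Locate _1: it is the '(' at position 3 (the 2nd '(' reading left to right).
Query: subtree rooted at _1
_1: subtree_size = 1 + 11
  _2: subtree_size = 1 + 6
    Z: subtree_size = 1 + 0
    _3: subtree_size = 1 + 2
      T: subtree_size = 1 + 0
      H: subtree_size = 1 + 0
    U: subtree_size = 1 + 0
    K: subtree_size = 1 + 0
  V: subtree_size = 1 + 0
  _4: subtree_size = 1 + 2
    R: subtree_size = 1 + 0
    D: subtree_size = 1 + 0
Total subtree size of _1: 12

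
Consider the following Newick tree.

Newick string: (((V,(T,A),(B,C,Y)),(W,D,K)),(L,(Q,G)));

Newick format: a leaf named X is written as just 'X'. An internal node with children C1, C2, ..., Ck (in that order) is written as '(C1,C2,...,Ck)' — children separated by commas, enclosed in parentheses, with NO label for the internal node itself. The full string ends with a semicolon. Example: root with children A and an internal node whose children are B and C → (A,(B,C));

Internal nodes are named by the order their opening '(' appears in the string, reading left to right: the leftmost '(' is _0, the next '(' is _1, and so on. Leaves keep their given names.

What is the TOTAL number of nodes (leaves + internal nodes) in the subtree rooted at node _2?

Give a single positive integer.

Answer: 9

Derivation:
Newick: (((V,(T,A),(B,C,Y)),(W,D,K)),(L,(Q,G)));
Locate _2: it is the '(' at position 2 (the 3rd '(' reading left to right).
Query: subtree rooted at _2
_2: subtree_size = 1 + 8
  V: subtree_size = 1 + 0
  _3: subtree_size = 1 + 2
    T: subtree_size = 1 + 0
    A: subtree_size = 1 + 0
  _4: subtree_size = 1 + 3
    B: subtree_size = 1 + 0
    C: subtree_size = 1 + 0
    Y: subtree_size = 1 + 0
Total subtree size of _2: 9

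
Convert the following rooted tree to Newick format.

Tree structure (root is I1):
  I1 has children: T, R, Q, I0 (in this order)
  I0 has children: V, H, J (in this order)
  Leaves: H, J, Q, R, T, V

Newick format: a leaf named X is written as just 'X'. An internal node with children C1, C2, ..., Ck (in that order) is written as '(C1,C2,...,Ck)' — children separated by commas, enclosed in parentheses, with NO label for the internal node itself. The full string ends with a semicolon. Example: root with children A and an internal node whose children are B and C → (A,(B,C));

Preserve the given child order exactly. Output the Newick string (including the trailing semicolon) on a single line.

Answer: (T,R,Q,(V,H,J));

Derivation:
internal I1 with children ['T', 'R', 'Q', 'I0']
  leaf 'T' → 'T'
  leaf 'R' → 'R'
  leaf 'Q' → 'Q'
  internal I0 with children ['V', 'H', 'J']
    leaf 'V' → 'V'
    leaf 'H' → 'H'
    leaf 'J' → 'J'
  → '(V,H,J)'
→ '(T,R,Q,(V,H,J))'
Final: (T,R,Q,(V,H,J));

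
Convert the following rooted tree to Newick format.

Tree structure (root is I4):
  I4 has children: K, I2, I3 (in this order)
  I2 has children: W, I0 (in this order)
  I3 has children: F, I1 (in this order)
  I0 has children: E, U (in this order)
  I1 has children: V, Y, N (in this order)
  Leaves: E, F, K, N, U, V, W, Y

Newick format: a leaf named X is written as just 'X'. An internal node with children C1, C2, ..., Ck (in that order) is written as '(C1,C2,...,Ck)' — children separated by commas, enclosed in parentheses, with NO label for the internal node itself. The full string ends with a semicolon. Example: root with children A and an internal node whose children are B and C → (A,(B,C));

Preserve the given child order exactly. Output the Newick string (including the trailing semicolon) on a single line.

internal I4 with children ['K', 'I2', 'I3']
  leaf 'K' → 'K'
  internal I2 with children ['W', 'I0']
    leaf 'W' → 'W'
    internal I0 with children ['E', 'U']
      leaf 'E' → 'E'
      leaf 'U' → 'U'
    → '(E,U)'
  → '(W,(E,U))'
  internal I3 with children ['F', 'I1']
    leaf 'F' → 'F'
    internal I1 with children ['V', 'Y', 'N']
      leaf 'V' → 'V'
      leaf 'Y' → 'Y'
      leaf 'N' → 'N'
    → '(V,Y,N)'
  → '(F,(V,Y,N))'
→ '(K,(W,(E,U)),(F,(V,Y,N)))'
Final: (K,(W,(E,U)),(F,(V,Y,N)));

Answer: (K,(W,(E,U)),(F,(V,Y,N)));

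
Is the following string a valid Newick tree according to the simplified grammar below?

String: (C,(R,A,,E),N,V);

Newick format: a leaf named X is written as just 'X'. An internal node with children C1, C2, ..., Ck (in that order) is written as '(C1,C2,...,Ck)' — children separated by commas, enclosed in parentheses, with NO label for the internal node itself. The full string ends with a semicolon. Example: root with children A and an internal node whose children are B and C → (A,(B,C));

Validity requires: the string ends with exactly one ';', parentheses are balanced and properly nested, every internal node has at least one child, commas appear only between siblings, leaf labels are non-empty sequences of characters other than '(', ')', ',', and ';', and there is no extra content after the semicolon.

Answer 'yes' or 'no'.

Answer: no

Derivation:
Input: (C,(R,A,,E),N,V);
Paren balance: 2 '(' vs 2 ')' OK
Ends with single ';': True
Full parse: FAILS (empty leaf label at pos 8)
Valid: False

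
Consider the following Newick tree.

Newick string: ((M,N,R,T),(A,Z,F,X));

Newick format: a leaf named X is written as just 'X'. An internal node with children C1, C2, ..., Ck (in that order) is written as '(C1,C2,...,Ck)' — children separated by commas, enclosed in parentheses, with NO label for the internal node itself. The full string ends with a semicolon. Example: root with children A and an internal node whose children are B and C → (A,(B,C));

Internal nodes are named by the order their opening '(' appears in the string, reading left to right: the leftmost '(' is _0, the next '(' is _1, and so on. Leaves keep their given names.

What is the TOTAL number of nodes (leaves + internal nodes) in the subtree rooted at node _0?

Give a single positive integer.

Answer: 11

Derivation:
Newick: ((M,N,R,T),(A,Z,F,X));
Locate _0: it is the '(' at position 0 (the 1st '(' reading left to right).
Query: subtree rooted at _0
_0: subtree_size = 1 + 10
  _1: subtree_size = 1 + 4
    M: subtree_size = 1 + 0
    N: subtree_size = 1 + 0
    R: subtree_size = 1 + 0
    T: subtree_size = 1 + 0
  _2: subtree_size = 1 + 4
    A: subtree_size = 1 + 0
    Z: subtree_size = 1 + 0
    F: subtree_size = 1 + 0
    X: subtree_size = 1 + 0
Total subtree size of _0: 11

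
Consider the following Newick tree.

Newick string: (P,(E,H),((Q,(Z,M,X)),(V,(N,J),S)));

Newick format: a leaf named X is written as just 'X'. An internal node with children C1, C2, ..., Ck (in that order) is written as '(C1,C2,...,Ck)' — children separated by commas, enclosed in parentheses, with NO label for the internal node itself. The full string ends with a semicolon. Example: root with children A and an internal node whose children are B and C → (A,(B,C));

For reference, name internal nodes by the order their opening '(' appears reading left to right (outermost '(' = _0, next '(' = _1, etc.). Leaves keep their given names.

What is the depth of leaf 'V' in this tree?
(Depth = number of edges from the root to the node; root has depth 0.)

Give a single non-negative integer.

Newick: (P,(E,H),((Q,(Z,M,X)),(V,(N,J),S)));
Naming internals by '(' encounter order: outermost '(' = _0, next = _1, ...
Query node: V
Path from root: _0 -> _2 -> _5 -> V
Depth of V: 3 (number of edges from root)

Answer: 3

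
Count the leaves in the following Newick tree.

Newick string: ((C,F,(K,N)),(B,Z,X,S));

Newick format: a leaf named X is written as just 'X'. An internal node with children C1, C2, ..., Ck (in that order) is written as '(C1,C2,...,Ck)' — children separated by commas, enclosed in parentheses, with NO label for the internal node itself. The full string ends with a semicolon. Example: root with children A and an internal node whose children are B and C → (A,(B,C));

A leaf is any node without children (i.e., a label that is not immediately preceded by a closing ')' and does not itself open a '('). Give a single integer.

Answer: 8

Derivation:
Newick: ((C,F,(K,N)),(B,Z,X,S));
Scan left-to-right; a leaf is any maximal label run not followed by '(':
  pos 2: leaf 'C' → count = 1
  pos 4: leaf 'F' → count = 2
  pos 7: leaf 'K' → count = 3
  pos 9: leaf 'N' → count = 4
  pos 14: leaf 'B' → count = 5
  pos 16: leaf 'Z' → count = 6
  pos 18: leaf 'X' → count = 7
  pos 20: leaf 'S' → count = 8
Total leaves: 8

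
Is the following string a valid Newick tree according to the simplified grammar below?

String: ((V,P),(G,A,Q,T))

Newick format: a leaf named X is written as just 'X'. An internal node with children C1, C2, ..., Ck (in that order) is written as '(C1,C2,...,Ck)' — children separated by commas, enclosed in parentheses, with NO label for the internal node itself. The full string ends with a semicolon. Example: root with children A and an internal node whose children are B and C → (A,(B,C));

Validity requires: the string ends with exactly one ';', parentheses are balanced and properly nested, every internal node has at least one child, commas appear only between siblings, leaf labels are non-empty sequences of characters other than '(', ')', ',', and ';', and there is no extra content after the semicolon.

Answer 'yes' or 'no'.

Answer: no

Derivation:
Input: ((V,P),(G,A,Q,T))
Paren balance: 3 '(' vs 3 ')' OK
Ends with single ';': False
Full parse: FAILS (must end with ;)
Valid: False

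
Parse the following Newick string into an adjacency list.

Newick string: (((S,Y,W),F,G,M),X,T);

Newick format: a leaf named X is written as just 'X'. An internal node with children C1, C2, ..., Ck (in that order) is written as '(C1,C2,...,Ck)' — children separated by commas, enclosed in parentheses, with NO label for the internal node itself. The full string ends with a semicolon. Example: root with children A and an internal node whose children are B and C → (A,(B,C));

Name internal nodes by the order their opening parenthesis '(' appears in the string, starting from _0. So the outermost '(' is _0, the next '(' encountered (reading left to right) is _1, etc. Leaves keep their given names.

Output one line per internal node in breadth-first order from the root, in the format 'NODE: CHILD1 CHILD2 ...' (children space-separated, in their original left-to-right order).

Answer: _0: _1 X T
_1: _2 F G M
_2: S Y W

Derivation:
Input: (((S,Y,W),F,G,M),X,T);
Scanning left-to-right, naming '(' by encounter order:
  pos 0: '(' -> open internal node _0 (depth 1)
  pos 1: '(' -> open internal node _1 (depth 2)
  pos 2: '(' -> open internal node _2 (depth 3)
  pos 8: ')' -> close internal node _2 (now at depth 2)
  pos 15: ')' -> close internal node _1 (now at depth 1)
  pos 20: ')' -> close internal node _0 (now at depth 0)
Total internal nodes: 3
BFS adjacency from root:
  _0: _1 X T
  _1: _2 F G M
  _2: S Y W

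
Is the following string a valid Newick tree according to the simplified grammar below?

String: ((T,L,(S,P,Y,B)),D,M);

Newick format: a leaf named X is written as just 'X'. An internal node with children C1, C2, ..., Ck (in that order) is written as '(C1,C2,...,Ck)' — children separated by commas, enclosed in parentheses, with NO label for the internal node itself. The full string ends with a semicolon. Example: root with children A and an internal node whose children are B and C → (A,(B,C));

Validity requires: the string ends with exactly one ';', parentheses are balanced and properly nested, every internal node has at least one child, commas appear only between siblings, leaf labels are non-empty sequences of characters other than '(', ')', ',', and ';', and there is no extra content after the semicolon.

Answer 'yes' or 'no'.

Input: ((T,L,(S,P,Y,B)),D,M);
Paren balance: 3 '(' vs 3 ')' OK
Ends with single ';': True
Full parse: OK
Valid: True

Answer: yes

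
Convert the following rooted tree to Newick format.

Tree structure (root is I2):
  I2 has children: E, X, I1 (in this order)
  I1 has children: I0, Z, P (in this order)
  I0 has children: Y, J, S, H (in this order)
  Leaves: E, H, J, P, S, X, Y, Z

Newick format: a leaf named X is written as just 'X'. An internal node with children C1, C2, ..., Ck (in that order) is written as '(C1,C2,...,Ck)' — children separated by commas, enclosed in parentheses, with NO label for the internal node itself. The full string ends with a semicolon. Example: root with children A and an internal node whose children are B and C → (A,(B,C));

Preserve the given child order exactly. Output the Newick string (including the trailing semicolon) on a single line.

Answer: (E,X,((Y,J,S,H),Z,P));

Derivation:
internal I2 with children ['E', 'X', 'I1']
  leaf 'E' → 'E'
  leaf 'X' → 'X'
  internal I1 with children ['I0', 'Z', 'P']
    internal I0 with children ['Y', 'J', 'S', 'H']
      leaf 'Y' → 'Y'
      leaf 'J' → 'J'
      leaf 'S' → 'S'
      leaf 'H' → 'H'
    → '(Y,J,S,H)'
    leaf 'Z' → 'Z'
    leaf 'P' → 'P'
  → '((Y,J,S,H),Z,P)'
→ '(E,X,((Y,J,S,H),Z,P))'
Final: (E,X,((Y,J,S,H),Z,P));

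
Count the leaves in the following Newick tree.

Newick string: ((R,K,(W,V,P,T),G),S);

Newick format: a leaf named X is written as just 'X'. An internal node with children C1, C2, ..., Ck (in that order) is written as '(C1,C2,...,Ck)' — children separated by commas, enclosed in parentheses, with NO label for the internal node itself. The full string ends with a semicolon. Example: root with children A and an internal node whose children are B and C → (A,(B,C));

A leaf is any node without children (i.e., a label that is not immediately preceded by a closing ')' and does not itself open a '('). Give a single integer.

Newick: ((R,K,(W,V,P,T),G),S);
Scan left-to-right; a leaf is any maximal label run not followed by '(':
  pos 2: leaf 'R' → count = 1
  pos 4: leaf 'K' → count = 2
  pos 7: leaf 'W' → count = 3
  pos 9: leaf 'V' → count = 4
  pos 11: leaf 'P' → count = 5
  pos 13: leaf 'T' → count = 6
  pos 16: leaf 'G' → count = 7
  pos 19: leaf 'S' → count = 8
Total leaves: 8

Answer: 8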